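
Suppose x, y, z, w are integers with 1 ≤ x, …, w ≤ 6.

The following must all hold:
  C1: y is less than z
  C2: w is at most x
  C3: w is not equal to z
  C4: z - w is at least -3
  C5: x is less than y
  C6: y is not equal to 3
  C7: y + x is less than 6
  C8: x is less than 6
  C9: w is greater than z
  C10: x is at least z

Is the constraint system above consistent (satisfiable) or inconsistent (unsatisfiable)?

Unsatisfiable

Constraints 1, 2, 5, and 9 give z < w, w ≤ x, x < y, y < z. Chaining: z < w ≤ x < y < z, which forces z < z — impossible.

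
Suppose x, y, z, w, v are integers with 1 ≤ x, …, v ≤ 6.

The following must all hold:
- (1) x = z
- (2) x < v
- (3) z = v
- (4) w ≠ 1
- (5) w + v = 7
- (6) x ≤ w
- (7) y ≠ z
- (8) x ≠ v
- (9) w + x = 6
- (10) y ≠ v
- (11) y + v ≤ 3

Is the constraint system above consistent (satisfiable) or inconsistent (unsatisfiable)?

From constraints 1 and 3, x = z = v, so x = v. But constraint 8 says x ≠ v. Contradiction.

Unsatisfiable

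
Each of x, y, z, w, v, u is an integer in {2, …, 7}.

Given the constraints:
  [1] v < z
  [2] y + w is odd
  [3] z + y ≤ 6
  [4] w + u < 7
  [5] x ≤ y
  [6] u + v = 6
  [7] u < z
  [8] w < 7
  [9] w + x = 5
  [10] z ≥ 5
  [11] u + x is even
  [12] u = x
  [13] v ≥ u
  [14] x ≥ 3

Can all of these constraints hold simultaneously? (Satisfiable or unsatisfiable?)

Unsatisfiable

From constraint 10: z ≥ 5. From constraints 5 and 14: y ≥ x ≥ 3. Hence z + y ≥ 8. But constraint 3 requires z + y ≤ 6, and 6 < 8. Contradiction.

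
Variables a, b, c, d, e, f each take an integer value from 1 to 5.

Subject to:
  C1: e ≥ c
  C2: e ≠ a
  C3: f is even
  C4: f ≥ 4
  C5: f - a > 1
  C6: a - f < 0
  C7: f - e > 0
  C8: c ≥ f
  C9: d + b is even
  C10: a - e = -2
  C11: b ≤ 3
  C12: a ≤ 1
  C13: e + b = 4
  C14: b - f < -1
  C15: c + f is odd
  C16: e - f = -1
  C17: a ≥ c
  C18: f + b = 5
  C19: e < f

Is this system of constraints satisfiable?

Unsatisfiable

From constraints 4 and 8: c ≥ f and f ≥ 4, so c ≥ 4. From constraints 12 and 17: c ≤ a and a ≤ 1, so c ≤ 1. But 1 < 4, so no value of c works.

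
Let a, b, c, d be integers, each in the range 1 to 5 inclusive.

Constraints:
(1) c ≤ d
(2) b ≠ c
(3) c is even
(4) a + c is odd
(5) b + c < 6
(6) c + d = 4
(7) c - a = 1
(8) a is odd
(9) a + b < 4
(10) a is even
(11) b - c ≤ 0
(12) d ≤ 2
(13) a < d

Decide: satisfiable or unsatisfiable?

Constraint 10 makes a even and constraint 3 makes c even, so a + c must be even. Constraint 4 says a + c is odd — contradiction.

Unsatisfiable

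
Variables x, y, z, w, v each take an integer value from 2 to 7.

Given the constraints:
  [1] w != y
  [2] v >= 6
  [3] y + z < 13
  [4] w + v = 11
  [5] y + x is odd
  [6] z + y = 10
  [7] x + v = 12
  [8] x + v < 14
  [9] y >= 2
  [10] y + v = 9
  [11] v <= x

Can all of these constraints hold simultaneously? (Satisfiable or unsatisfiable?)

Try x = 6, y = 3, z = 7, w = 5, v = 6.
Check constraint 3: y + z = 10; constraint 4: w + v = 11; constraint 6: z + y = 10. The remaining constraints are straightforward to verify.

Satisfiable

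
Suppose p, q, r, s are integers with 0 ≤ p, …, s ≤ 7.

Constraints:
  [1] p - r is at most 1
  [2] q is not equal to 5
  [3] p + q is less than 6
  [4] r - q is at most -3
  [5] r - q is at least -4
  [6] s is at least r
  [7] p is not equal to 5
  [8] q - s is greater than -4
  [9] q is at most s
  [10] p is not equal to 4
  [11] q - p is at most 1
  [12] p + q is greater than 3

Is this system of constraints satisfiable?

Constraints 1, 4, and 11 give p − q ≥ -1, q − r ≥ 3, r − p ≥ -1.
Adding all 3 inequalities: the left sides telescope to 0, and the right sides sum to (-1) + 3 + (-1) = 1. So 0 ≥ 1, which is false.

Unsatisfiable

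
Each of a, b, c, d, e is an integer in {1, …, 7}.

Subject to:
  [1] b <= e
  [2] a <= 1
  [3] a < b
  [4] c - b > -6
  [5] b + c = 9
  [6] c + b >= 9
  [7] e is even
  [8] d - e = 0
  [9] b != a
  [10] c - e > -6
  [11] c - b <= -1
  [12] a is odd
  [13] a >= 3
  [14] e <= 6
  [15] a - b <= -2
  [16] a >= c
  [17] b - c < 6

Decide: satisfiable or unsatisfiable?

Unsatisfiable

From constraints 2 and 16: c ≤ a ≤ 1. From constraints 1 and 14: b ≤ e ≤ 6. Hence c + b ≤ 7. But constraint 6 requires c + b ≥ 9, and 9 > 7. Contradiction.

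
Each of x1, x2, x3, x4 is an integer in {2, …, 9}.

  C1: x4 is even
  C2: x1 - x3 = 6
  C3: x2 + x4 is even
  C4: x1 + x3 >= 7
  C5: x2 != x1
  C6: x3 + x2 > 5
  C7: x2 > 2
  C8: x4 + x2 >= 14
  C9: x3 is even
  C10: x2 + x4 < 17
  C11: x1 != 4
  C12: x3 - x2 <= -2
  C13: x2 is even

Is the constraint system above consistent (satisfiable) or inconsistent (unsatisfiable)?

Satisfiable

Take x1 = 8, x2 = 6, x3 = 2, x4 = 8. Then constraint 2: x1 - x3 = 6; constraint 4: x1 + x3 = 10; constraint 6: x3 + x2 = 8, and every other listed constraint is also met.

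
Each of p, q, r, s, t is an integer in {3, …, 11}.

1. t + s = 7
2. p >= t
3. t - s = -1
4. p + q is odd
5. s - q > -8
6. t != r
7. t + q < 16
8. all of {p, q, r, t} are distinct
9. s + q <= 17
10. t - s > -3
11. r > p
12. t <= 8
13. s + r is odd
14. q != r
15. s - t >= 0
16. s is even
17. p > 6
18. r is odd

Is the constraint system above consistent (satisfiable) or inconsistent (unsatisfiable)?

One satisfying assignment is p = 9, q = 10, r = 11, s = 4, t = 3.
For the less obvious constraints — constraint 1: t + s = 7; constraint 3: t - s = -1; constraint 5: s - q = -6 — and the others hold by inspection.

Satisfiable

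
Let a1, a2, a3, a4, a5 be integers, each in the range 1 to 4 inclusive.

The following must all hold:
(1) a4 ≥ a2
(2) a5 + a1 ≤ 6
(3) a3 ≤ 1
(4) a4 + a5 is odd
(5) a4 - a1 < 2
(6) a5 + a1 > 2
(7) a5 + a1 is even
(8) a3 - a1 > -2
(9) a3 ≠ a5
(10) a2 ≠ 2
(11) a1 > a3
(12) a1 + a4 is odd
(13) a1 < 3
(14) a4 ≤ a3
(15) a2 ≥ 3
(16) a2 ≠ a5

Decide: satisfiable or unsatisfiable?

From constraints 1 and 15: a4 ≥ a2 and a2 ≥ 3, so a4 ≥ 3. From constraints 3 and 14: a4 ≤ a3 and a3 ≤ 1, so a4 ≤ 1. But 1 < 3, so no value of a4 works.

Unsatisfiable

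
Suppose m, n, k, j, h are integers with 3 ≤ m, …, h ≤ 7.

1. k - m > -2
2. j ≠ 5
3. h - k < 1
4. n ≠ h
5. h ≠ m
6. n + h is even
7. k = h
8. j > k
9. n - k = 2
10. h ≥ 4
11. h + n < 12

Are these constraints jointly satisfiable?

One satisfying assignment is m = 5, n = 6, k = 4, j = 7, h = 4.
For the less obvious constraints — constraint 1: k - m = -1; constraint 3: h - k = 0 — and the others hold by inspection.

Satisfiable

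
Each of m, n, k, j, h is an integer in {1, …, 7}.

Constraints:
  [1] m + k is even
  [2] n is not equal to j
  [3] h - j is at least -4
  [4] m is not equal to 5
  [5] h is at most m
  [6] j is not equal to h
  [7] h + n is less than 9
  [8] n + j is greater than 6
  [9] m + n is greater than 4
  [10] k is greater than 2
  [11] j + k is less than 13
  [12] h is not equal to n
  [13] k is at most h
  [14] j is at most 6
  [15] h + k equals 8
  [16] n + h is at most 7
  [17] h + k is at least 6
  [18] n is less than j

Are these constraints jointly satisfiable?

The assignment m = 4, n = 3, k = 4, j = 6, h = 4 works:
  constraint 3 holds since h - j = -2.
  constraint 7 holds since h + n = 7.
The rest check out directly.

Satisfiable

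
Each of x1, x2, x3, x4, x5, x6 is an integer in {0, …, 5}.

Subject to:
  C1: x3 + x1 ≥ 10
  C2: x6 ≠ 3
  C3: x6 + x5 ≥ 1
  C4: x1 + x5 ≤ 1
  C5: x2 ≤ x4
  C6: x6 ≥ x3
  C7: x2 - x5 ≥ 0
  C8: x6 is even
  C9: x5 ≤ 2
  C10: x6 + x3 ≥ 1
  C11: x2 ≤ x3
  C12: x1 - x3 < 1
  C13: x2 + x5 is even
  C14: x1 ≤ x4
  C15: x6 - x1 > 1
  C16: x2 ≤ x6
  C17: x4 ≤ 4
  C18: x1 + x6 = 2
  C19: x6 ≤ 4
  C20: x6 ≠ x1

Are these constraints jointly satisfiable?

Unsatisfiable

From constraints 6 and 19: x3 ≤ x6 ≤ 4. From constraints 14 and 17: x1 ≤ x4 ≤ 4. Hence x3 + x1 ≤ 8. But constraint 1 requires x3 + x1 ≥ 10, and 10 > 8. Contradiction.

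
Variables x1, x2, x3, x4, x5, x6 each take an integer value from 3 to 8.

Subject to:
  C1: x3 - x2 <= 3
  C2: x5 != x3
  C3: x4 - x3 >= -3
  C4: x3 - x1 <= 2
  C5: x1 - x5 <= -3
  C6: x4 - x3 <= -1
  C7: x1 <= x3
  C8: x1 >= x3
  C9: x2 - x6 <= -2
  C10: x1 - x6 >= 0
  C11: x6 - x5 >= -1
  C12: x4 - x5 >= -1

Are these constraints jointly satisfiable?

Constraints 1, 5, 6, 9, 10, and 12 give x5 − x1 ≥ 3, x1 − x6 ≥ 0, x6 − x2 ≥ 2, x2 − x3 ≥ -3, x3 − x4 ≥ 1, x4 − x5 ≥ -1.
Adding all 6 inequalities: the left sides telescope to 0, and the right sides sum to 3 + 0 + 2 + (-3) + 1 + (-1) = 2. So 0 ≥ 2, which is false.

Unsatisfiable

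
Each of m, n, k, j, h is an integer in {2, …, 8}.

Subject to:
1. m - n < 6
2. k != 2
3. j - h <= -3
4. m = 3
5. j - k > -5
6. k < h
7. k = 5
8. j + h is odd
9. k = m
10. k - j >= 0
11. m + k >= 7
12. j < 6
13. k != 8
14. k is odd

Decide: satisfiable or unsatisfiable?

Constraint 7 fixes k = 5 and constraint 4 fixes m = 3, but constraint 9 requires k = m. Since 5 ≠ 3, contradiction.

Unsatisfiable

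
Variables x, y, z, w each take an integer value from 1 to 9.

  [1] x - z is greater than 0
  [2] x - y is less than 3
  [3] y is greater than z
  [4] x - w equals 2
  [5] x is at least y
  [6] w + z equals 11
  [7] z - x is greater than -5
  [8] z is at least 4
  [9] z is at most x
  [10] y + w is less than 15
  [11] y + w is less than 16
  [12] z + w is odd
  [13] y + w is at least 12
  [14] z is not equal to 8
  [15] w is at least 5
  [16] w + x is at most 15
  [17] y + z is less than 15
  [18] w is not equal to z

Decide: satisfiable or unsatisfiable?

Satisfiable

The assignment x = 8, y = 8, z = 5, w = 6 works:
  constraint 1 holds since x - z = 3.
  constraint 2 holds since x - y = 0.
  constraint 4 holds since x - w = 2.
The rest check out directly.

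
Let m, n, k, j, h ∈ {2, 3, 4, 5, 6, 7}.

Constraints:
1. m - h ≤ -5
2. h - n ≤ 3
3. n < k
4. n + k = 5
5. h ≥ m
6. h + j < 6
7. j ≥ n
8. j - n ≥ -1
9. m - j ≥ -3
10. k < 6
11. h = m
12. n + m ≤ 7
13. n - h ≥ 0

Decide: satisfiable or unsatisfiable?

Constraints 1, 8, 9, and 13 give m − j ≥ -3, j − n ≥ -1, n − h ≥ 0, h − m ≥ 5.
Adding all 4 inequalities: the left sides telescope to 0, and the right sides sum to (-3) + (-1) + 0 + 5 = 1. So 0 ≥ 1, which is false.

Unsatisfiable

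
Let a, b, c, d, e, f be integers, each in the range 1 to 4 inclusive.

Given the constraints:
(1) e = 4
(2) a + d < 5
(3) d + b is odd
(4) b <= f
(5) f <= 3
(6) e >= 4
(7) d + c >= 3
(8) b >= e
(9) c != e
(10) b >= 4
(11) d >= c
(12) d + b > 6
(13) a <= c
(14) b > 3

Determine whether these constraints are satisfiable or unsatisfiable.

From constraints 6 and 8: b ≥ e and e ≥ 4, so b ≥ 4. From constraints 4 and 5: b ≤ f and f ≤ 3, so b ≤ 3. But 3 < 4, so no value of b works.

Unsatisfiable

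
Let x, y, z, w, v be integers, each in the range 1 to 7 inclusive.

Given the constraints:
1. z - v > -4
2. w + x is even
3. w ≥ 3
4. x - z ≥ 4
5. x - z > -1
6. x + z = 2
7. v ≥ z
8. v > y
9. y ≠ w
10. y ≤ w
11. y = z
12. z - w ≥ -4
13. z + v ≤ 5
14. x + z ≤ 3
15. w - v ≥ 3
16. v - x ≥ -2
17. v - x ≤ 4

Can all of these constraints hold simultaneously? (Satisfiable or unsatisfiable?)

Unsatisfiable

Constraints 4, 12, 15, and 16 give z − w ≥ -4, w − v ≥ 3, v − x ≥ -2, x − z ≥ 4.
Adding all 4 inequalities: the left sides telescope to 0, and the right sides sum to (-4) + 3 + (-2) + 4 = 1. So 0 ≥ 1, which is false.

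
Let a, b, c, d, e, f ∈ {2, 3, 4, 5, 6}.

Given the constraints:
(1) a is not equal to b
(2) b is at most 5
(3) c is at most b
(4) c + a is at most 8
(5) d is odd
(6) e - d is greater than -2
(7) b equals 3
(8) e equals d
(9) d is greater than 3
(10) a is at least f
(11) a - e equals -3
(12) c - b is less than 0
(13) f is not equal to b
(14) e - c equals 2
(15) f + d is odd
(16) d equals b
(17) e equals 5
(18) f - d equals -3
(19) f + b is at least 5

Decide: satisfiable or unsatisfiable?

Constraint 17 fixes e = 5 and constraint 7 fixes b = 3. Constraints 8 and 16 give e = d = b, so e = b. But 5 ≠ 3 — contradiction.

Unsatisfiable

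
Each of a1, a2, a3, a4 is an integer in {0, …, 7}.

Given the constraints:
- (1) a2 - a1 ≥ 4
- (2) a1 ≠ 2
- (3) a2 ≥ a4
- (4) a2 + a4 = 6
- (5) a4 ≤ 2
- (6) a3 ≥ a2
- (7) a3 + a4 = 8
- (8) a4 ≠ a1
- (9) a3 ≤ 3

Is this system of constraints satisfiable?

From constraints 6 and 9: a2 ≤ a3 ≤ 3. From constraint 5: a4 ≤ 2. Hence a2 + a4 ≤ 5. But constraint 4 requires a2 + a4 = 6, and 6 > 5. Contradiction.

Unsatisfiable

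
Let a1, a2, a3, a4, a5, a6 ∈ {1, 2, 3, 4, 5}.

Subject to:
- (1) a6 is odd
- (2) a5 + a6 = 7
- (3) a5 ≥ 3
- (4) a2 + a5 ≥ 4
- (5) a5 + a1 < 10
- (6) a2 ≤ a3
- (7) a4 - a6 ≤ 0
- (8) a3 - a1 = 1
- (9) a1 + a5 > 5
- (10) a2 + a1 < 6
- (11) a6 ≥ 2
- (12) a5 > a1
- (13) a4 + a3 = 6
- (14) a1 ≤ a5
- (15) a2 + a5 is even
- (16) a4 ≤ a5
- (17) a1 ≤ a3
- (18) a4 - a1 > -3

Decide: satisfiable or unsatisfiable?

Satisfiable

Try a1 = 3, a2 = 2, a3 = 4, a4 = 2, a5 = 4, a6 = 3.
Check constraint 2: a5 + a6 = 7; constraint 4: a2 + a5 = 6; constraint 5: a5 + a1 = 7. The remaining constraints are straightforward to verify.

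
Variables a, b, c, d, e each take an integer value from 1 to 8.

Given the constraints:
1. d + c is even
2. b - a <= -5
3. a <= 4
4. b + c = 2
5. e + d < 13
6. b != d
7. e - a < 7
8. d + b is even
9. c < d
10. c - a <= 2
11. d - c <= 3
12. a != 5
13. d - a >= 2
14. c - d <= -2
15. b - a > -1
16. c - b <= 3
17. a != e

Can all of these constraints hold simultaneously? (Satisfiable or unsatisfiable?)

Constraints 2, 11, 13, and 16 give b − c ≥ -3, c − d ≥ -3, d − a ≥ 2, a − b ≥ 5.
Adding all 4 inequalities: the left sides telescope to 0, and the right sides sum to (-3) + (-3) + 2 + 5 = 1. So 0 ≥ 1, which is false.

Unsatisfiable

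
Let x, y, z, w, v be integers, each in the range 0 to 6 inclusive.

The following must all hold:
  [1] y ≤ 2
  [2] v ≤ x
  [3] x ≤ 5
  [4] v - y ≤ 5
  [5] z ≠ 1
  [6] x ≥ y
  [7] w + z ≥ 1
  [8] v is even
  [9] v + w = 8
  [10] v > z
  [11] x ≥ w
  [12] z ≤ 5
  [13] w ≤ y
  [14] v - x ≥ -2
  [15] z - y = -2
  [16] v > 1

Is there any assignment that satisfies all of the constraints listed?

Unsatisfiable

From constraints 2 and 3: v ≤ x ≤ 5. From constraints 1 and 13: w ≤ y ≤ 2. Hence v + w ≤ 7. But constraint 9 requires v + w = 8, and 8 > 7. Contradiction.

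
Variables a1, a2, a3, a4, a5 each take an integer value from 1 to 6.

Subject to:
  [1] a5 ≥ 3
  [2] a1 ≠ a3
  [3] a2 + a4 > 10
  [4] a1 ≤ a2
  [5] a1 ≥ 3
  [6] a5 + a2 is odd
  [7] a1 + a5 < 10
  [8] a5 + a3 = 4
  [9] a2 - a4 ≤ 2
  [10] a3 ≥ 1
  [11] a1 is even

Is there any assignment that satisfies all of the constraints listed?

Satisfiable

One satisfying assignment is a1 = 4, a2 = 6, a3 = 1, a4 = 6, a5 = 3.
For the less obvious constraints — constraint 3: a2 + a4 = 12; constraint 7: a1 + a5 = 7; constraint 8: a5 + a3 = 4 — and the others hold by inspection.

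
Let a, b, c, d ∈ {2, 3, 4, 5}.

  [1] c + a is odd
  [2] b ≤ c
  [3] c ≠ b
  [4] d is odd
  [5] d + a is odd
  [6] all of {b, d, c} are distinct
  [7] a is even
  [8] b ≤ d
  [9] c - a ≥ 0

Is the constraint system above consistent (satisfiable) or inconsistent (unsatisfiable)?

The assignment a = 2, b = 2, c = 5, d = 3 works:
  constraint 6 holds since values 2, 3, 5 are distinct.
  constraint 9 holds since c - a = 3.
The rest check out directly.

Satisfiable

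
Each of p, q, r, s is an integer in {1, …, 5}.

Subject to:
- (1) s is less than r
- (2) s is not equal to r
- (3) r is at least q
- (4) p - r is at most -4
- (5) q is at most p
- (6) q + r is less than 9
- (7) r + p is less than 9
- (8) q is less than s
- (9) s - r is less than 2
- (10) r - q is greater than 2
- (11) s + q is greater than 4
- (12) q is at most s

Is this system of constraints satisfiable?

Setting (p, q, r, s) = (1, 1, 5, 4) satisfies everything: constraint 4: p - r = -4; constraint 6: q + r = 6; constraint 7: r + p = 6, and the others follow.

Satisfiable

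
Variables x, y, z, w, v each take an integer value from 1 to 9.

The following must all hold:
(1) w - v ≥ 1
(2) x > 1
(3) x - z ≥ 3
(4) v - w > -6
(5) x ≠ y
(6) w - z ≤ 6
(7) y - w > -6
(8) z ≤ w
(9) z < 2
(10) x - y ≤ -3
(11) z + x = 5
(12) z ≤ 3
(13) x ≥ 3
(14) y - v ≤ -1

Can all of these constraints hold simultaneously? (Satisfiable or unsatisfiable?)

Unsatisfiable

Constraints 1, 3, 6, 10, and 14 give z − w ≥ -6, w − v ≥ 1, v − y ≥ 1, y − x ≥ 3, x − z ≥ 3.
Adding all 5 inequalities: the left sides telescope to 0, and the right sides sum to (-6) + 1 + 1 + 3 + 3 = 2. So 0 ≥ 2, which is false.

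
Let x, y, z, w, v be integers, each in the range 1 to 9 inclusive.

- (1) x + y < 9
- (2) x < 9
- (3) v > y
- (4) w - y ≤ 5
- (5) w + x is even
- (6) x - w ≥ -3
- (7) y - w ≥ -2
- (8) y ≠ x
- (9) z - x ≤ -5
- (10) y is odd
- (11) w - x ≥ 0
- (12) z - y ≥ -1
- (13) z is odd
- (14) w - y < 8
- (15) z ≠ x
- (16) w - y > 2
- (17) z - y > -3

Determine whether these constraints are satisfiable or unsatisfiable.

Constraints 7, 9, 11, and 12 give w − x ≥ 0, x − z ≥ 5, z − y ≥ -1, y − w ≥ -2.
Adding all 4 inequalities: the left sides telescope to 0, and the right sides sum to 0 + 5 + (-1) + (-2) = 2. So 0 ≥ 2, which is false.

Unsatisfiable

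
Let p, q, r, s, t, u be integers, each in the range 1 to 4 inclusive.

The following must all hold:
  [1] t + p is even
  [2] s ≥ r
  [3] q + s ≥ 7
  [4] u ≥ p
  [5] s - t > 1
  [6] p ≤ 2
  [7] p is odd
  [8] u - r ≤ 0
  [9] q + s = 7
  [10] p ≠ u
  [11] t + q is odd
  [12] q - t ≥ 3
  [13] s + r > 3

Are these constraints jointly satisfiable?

Try p = 1, q = 4, r = 3, s = 3, t = 1, u = 3.
Check constraint 3: q + s = 7; constraint 5: s - t = 2; constraint 8: u - r = 0. The remaining constraints are straightforward to verify.

Satisfiable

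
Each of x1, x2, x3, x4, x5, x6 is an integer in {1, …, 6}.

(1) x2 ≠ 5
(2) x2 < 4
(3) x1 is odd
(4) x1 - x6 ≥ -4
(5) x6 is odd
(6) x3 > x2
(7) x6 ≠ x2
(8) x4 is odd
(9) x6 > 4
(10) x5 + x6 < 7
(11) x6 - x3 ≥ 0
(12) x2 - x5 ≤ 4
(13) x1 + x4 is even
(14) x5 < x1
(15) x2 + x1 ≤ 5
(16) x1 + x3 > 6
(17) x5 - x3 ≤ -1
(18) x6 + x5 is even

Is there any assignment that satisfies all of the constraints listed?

Satisfiable

Setting (x1, x2, x3, x4, x5, x6) = (3, 2, 5, 5, 1, 5) satisfies everything: constraint 4: x1 - x6 = -2; constraint 10: x5 + x6 = 6; constraint 11: x6 - x3 = 0, and the others follow.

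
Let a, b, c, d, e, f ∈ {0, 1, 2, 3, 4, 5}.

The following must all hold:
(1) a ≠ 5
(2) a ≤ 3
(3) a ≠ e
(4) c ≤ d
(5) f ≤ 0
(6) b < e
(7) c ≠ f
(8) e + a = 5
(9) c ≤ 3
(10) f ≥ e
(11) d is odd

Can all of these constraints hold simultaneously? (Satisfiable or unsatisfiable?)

Unsatisfiable

From constraints 5 and 10: e ≤ f ≤ 0. From constraint 2: a ≤ 3. Hence e + a ≤ 3. But constraint 8 requires e + a = 5, and 5 > 3. Contradiction.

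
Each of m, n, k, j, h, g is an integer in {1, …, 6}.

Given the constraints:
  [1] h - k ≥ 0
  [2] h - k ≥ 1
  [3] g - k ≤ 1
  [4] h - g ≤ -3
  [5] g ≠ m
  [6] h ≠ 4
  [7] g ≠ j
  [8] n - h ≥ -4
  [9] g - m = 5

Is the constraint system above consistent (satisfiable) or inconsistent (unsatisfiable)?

Constraints 1, 3, and 4 give k − g ≥ -1, g − h ≥ 3, h − k ≥ 0.
Adding all 3 inequalities: the left sides telescope to 0, and the right sides sum to (-1) + 3 + 0 = 2. So 0 ≥ 2, which is false.

Unsatisfiable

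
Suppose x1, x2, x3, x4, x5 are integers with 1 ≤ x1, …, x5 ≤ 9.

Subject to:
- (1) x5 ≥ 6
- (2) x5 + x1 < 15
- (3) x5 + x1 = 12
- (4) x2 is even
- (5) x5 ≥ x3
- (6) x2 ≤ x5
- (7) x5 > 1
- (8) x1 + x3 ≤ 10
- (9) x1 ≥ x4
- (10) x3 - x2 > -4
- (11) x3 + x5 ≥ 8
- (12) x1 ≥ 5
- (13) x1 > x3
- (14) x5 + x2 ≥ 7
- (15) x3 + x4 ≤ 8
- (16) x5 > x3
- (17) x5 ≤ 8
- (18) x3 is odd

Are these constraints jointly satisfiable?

Satisfiable

Setting (x1, x2, x3, x4, x5) = (6, 4, 3, 4, 6) satisfies everything: constraint 2: x5 + x1 = 12; constraint 3: x5 + x1 = 12; constraint 8: x1 + x3 = 9, and the others follow.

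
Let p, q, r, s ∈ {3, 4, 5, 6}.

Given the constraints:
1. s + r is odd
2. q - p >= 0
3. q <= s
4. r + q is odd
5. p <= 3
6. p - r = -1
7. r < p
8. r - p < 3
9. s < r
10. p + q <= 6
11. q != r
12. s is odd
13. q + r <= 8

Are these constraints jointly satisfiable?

Constraints 2, 3, 7, and 9 give s < r, r < p, p ≤ q, q ≤ s. Chaining: s < r < p ≤ q ≤ s, which forces s < s — impossible.

Unsatisfiable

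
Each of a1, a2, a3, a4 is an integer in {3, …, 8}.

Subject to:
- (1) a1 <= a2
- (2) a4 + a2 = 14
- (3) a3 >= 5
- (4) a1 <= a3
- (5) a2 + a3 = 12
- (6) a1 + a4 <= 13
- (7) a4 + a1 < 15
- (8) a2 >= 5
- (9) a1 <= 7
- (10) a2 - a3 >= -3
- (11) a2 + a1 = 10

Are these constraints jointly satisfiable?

Satisfiable

Try a1 = 4, a2 = 6, a3 = 6, a4 = 8.
Check constraint 2: a4 + a2 = 14; constraint 5: a2 + a3 = 12. The remaining constraints are straightforward to verify.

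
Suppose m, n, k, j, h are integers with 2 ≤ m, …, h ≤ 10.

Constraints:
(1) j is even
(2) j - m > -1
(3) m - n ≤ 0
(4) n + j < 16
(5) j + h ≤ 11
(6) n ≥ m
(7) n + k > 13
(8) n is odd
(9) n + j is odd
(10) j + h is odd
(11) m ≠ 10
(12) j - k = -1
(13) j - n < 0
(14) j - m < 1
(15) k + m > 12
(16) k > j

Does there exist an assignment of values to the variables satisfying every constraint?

Try m = 6, n = 9, k = 7, j = 6, h = 5.
Check constraint 2: j - m = 0; constraint 3: m - n = -3. The remaining constraints are straightforward to verify.

Satisfiable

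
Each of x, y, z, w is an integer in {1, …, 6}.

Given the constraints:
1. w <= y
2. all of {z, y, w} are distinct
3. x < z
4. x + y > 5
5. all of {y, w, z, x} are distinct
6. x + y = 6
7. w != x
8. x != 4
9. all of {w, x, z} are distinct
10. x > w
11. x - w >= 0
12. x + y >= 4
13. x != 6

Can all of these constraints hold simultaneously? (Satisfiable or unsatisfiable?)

Satisfiable

One satisfying assignment is x = 2, y = 4, z = 5, w = 1.
For the less obvious constraints — constraint 4: x + y = 6; constraint 6: x + y = 6; constraint 11: x - w = 1 — and the others hold by inspection.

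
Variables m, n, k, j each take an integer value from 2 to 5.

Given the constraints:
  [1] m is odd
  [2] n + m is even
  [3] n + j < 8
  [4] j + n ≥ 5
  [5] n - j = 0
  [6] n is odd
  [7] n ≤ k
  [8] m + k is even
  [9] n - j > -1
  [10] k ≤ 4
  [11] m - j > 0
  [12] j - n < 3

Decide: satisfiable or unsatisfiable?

Satisfiable

Try m = 5, n = 3, k = 3, j = 3.
Check constraint 3: n + j = 6; constraint 4: j + n = 6; constraint 5: n - j = 0. The remaining constraints are straightforward to verify.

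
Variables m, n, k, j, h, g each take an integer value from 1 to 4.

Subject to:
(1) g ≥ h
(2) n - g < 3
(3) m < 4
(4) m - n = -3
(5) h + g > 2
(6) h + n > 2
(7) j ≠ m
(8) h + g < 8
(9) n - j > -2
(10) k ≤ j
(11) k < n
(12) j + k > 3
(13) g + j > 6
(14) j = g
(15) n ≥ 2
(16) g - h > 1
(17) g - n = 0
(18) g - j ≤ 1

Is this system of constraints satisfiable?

Setting (m, n, k, j, h, g) = (1, 4, 1, 4, 1, 4) satisfies everything: constraint 2: n - g = 0; constraint 4: m - n = -3; constraint 5: h + g = 5, and the others follow.

Satisfiable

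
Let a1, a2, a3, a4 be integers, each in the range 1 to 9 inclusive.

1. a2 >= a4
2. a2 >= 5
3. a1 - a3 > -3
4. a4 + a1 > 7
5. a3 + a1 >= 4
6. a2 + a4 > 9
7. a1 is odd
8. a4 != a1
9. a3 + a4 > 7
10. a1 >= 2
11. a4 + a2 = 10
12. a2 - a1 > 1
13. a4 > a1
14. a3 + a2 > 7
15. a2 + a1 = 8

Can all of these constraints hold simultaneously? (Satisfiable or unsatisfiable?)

Satisfiable

Try a1 = 3, a2 = 5, a3 = 3, a4 = 5.
Check constraint 3: a1 - a3 = 0; constraint 4: a4 + a1 = 8; constraint 5: a3 + a1 = 6. The remaining constraints are straightforward to verify.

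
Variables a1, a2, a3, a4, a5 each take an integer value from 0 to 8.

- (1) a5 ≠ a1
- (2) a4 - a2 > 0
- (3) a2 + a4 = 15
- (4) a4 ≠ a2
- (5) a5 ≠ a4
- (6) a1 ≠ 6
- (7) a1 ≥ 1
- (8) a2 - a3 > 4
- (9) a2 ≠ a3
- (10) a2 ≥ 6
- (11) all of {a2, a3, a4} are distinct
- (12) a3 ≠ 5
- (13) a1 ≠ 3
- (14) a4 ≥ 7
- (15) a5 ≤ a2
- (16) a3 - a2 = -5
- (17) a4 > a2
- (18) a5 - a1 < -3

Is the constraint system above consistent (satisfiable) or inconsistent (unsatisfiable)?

Satisfiable

Take a1 = 8, a2 = 7, a3 = 2, a4 = 8, a5 = 4. Then constraint 2: a4 - a2 = 1; constraint 3: a2 + a4 = 15; constraint 8: a2 - a3 = 5, and every other listed constraint is also met.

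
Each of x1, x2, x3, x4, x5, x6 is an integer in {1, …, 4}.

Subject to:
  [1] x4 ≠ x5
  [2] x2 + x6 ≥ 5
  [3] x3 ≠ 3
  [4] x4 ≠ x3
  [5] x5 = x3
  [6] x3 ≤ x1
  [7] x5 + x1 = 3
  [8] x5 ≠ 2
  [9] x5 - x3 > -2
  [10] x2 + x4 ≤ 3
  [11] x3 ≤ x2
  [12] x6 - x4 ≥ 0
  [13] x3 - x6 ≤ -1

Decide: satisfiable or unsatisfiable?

Satisfiable

One satisfying assignment is x1 = 2, x2 = 1, x3 = 1, x4 = 2, x5 = 1, x6 = 4.
For the less obvious constraints — constraint 2: x2 + x6 = 5; constraint 7: x5 + x1 = 3; constraint 9: x5 - x3 = 0 — and the others hold by inspection.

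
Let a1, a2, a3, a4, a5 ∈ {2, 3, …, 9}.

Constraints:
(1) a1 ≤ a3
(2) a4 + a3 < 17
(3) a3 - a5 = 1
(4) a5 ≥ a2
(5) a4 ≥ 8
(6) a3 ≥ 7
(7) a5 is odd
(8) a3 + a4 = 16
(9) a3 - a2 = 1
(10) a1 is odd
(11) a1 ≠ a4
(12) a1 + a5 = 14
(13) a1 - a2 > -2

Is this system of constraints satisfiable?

Satisfiable

One satisfying assignment is a1 = 7, a2 = 7, a3 = 8, a4 = 8, a5 = 7.
For the less obvious constraints — constraint 2: a4 + a3 = 16; constraint 3: a3 - a5 = 1; constraint 8: a3 + a4 = 16 — and the others hold by inspection.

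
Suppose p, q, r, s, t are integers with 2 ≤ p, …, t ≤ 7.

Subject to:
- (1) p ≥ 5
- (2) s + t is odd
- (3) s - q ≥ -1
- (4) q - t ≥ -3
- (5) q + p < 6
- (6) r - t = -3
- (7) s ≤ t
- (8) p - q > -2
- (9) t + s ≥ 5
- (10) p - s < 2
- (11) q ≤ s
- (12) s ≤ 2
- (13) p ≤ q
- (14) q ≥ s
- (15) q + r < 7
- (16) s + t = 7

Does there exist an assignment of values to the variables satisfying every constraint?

Unsatisfiable

From constraints 1 and 13: q ≥ p and p ≥ 5, so q ≥ 5. From constraints 11 and 12: q ≤ s and s ≤ 2, so q ≤ 2. But 2 < 5, so no value of q works.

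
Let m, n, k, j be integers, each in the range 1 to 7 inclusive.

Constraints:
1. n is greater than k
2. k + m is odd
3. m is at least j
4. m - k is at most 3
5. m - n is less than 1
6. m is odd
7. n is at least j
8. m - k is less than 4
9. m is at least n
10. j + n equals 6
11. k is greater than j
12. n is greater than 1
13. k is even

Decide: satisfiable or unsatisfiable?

Satisfiable

The assignment m = 5, n = 5, k = 4, j = 1 works:
  constraint 4 holds since m - k = 1.
  constraint 5 holds since m - n = 0.
The rest check out directly.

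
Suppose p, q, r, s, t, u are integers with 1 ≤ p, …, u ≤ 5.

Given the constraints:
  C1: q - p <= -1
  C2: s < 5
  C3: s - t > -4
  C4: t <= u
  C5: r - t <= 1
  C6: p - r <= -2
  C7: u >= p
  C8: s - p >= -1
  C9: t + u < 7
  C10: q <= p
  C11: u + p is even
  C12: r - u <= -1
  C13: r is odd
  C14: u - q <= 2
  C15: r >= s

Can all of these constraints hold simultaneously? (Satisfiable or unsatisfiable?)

Unsatisfiable

Constraints 1, 6, 12, and 14 give u − r ≥ 1, r − p ≥ 2, p − q ≥ 1, q − u ≥ -2.
Adding all 4 inequalities: the left sides telescope to 0, and the right sides sum to 1 + 2 + 1 + (-2) = 2. So 0 ≥ 2, which is false.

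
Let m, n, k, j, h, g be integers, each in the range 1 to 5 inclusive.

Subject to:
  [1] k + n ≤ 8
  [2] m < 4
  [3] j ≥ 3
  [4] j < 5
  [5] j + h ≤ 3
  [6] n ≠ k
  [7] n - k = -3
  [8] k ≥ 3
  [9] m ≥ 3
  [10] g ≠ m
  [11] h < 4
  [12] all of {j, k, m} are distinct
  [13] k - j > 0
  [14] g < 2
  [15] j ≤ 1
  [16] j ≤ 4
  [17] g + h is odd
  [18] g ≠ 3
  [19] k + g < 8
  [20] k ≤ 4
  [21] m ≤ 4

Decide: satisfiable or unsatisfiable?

Constraints 3, 8, 9, 16, 20, and 21 confine each of j, k, m to the 2 values {3, 4}.
Constraint 12 requires all 3 of them to be distinct, but only 2 values are available — impossible by the pigeonhole principle.

Unsatisfiable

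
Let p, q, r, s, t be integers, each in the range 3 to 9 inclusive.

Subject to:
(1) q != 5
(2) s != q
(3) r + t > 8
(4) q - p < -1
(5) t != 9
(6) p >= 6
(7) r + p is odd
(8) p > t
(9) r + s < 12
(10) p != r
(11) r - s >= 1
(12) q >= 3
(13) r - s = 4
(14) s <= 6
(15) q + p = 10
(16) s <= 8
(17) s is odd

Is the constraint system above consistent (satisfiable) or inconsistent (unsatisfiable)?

Take p = 6, q = 4, r = 7, s = 3, t = 3. Then constraint 3: r + t = 10; constraint 4: q - p = -2, and every other listed constraint is also met.

Satisfiable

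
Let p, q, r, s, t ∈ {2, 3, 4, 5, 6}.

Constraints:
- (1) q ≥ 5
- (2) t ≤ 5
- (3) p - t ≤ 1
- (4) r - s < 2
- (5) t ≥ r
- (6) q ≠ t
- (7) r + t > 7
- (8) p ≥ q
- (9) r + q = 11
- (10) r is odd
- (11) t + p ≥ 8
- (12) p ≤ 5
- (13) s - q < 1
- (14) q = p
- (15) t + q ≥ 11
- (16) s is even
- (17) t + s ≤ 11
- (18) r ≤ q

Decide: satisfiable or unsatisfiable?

Unsatisfiable

From constraints 2 and 5: r ≤ t ≤ 5. From constraints 8 and 12: q ≤ p ≤ 5. Hence r + q ≤ 10. But constraint 9 requires r + q = 11, and 11 > 10. Contradiction.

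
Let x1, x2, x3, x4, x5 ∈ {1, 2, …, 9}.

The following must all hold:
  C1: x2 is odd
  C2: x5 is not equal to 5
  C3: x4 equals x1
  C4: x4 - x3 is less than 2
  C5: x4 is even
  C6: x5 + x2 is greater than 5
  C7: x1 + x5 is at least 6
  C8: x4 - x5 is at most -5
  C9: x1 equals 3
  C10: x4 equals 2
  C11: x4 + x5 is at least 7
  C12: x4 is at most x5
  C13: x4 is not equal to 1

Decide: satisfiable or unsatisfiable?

Unsatisfiable

Constraint 10 fixes x4 = 2 and constraint 9 fixes x1 = 3, but constraint 3 requires x4 = x1. Since 2 ≠ 3, contradiction.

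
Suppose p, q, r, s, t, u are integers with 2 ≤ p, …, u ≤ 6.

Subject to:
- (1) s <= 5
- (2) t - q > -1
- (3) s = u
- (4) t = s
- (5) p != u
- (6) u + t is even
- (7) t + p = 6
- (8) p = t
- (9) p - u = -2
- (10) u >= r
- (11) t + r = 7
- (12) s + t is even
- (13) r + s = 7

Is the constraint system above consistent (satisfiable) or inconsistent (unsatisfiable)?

From constraints 3, 4, and 8, p = t = s = u, so p = u. But constraint 5 says p ≠ u. Contradiction.

Unsatisfiable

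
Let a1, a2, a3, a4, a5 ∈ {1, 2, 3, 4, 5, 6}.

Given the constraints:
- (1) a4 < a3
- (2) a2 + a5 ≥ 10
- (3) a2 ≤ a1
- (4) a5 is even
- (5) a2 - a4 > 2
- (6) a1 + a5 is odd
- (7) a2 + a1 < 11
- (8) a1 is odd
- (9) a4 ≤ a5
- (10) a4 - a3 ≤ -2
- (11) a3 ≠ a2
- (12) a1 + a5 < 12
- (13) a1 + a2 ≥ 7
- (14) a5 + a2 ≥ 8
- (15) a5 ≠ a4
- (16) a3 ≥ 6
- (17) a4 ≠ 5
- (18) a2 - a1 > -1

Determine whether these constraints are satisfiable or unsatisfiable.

Try a1 = 5, a2 = 5, a3 = 6, a4 = 1, a5 = 6.
Check constraint 2: a2 + a5 = 11; constraint 5: a2 - a4 = 4. The remaining constraints are straightforward to verify.

Satisfiable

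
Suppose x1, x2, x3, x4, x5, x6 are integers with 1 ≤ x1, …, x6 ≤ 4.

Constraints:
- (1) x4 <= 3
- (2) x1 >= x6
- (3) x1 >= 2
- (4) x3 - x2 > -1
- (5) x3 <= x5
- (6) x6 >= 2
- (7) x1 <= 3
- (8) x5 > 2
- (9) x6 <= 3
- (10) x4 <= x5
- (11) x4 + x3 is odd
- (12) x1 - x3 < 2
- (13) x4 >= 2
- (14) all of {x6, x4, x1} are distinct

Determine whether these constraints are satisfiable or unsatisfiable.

Unsatisfiable

Constraints 1, 3, 6, 7, 9, and 13 confine each of x6, x4, x1 to the 2 values {2, 3}.
Constraint 14 requires all 3 of them to be distinct, but only 2 values are available — impossible by the pigeonhole principle.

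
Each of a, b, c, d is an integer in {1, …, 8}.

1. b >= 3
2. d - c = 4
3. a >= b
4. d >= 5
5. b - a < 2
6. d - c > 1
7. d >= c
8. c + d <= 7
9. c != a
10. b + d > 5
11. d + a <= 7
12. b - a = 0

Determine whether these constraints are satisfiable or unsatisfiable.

Unsatisfiable

From constraint 4: d ≥ 5. From constraints 1 and 3: a ≥ b ≥ 3. Hence d + a ≥ 8. But constraint 11 requires d + a ≤ 7, and 7 < 8. Contradiction.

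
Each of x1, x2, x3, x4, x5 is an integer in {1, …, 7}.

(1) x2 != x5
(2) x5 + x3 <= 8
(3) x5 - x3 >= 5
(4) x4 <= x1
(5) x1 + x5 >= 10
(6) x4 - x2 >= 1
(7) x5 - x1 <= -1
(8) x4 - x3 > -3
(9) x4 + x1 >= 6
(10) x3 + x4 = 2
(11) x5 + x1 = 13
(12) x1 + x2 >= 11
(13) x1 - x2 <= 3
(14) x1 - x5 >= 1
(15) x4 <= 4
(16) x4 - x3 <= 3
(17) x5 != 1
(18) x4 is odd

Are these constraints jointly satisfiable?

Constraints 3, 6, 7, 13, and 16 give x4 − x2 ≥ 1, x2 − x1 ≥ -3, x1 − x5 ≥ 1, x5 − x3 ≥ 5, x3 − x4 ≥ -3.
Adding all 5 inequalities: the left sides telescope to 0, and the right sides sum to 1 + (-3) + 1 + 5 + (-3) = 1. So 0 ≥ 1, which is false.

Unsatisfiable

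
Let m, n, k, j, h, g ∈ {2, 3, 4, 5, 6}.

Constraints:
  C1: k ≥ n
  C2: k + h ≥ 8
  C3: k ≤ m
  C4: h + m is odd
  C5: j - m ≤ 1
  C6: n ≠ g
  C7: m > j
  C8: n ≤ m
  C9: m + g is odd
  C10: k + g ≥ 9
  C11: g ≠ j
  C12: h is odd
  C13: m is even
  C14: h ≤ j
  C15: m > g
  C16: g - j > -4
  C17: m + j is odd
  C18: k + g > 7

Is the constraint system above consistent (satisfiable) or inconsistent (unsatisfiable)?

One satisfying assignment is m = 6, n = 2, k = 6, j = 5, h = 5, g = 3.
For the less obvious constraints — constraint 2: k + h = 11; constraint 5: j - m = -1; constraint 10: k + g = 9 — and the others hold by inspection.

Satisfiable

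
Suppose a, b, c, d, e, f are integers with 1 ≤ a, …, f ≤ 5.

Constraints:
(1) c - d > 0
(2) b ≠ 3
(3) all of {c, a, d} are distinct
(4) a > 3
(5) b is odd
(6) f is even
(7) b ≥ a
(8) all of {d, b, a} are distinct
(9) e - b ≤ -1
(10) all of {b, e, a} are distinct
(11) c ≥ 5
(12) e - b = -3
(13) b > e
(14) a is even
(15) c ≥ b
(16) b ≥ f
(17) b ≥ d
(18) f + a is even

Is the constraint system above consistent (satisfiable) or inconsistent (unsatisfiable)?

Satisfiable

One satisfying assignment is a = 4, b = 5, c = 5, d = 3, e = 2, f = 2.
For the less obvious constraints — constraint 1: c - d = 2; constraint 9: e - b = -3 — and the others hold by inspection.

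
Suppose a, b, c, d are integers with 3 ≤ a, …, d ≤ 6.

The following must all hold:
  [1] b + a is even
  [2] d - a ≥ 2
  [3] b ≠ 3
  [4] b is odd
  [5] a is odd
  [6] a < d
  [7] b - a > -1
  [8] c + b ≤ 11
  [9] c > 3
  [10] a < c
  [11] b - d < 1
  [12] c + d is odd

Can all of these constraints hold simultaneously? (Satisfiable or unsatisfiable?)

Setting (a, b, c, d) = (3, 5, 6, 5) satisfies everything: constraint 2: d - a = 2; constraint 7: b - a = 2, and the others follow.

Satisfiable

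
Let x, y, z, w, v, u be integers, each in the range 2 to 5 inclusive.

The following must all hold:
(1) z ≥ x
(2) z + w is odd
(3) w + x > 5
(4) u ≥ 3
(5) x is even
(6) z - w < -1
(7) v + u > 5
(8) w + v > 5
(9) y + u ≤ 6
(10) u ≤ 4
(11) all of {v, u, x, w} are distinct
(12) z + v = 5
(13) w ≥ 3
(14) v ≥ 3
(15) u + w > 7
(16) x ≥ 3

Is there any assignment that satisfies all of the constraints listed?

Constraints 4, 13, 14, and 16 confine each of v, u, x, w to the 3 values {3, …, 5} (the domain already gives each ≤ 5).
Constraint 11 requires all 4 of them to be distinct, but only 3 values are available — impossible by the pigeonhole principle.

Unsatisfiable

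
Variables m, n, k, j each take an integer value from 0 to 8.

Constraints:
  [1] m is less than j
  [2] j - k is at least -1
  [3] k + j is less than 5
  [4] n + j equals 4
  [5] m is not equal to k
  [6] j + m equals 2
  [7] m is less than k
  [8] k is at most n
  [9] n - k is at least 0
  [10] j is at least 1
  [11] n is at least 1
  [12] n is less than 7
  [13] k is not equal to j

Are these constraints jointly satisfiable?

Satisfiable

Take m = 0, n = 2, k = 1, j = 2. Then constraint 2: j - k = 1; constraint 3: k + j = 3, and every other listed constraint is also met.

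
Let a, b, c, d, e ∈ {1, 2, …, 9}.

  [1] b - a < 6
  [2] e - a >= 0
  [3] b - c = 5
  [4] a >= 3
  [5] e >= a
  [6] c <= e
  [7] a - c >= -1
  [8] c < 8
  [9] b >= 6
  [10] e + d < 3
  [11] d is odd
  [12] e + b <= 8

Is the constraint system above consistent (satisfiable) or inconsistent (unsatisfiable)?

Unsatisfiable

From constraints 4 and 5: e ≥ a ≥ 3. From constraint 9: b ≥ 6. Hence e + b ≥ 9. But constraint 12 requires e + b ≤ 8, and 8 < 9. Contradiction.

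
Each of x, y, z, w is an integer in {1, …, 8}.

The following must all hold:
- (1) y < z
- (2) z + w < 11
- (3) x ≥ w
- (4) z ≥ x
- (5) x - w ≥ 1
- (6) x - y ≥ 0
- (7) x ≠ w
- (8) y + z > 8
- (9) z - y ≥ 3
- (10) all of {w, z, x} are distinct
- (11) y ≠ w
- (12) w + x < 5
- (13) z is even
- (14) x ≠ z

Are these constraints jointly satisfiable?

The assignment x = 3, y = 3, z = 8, w = 1 works:
  constraint 2 holds since z + w = 9.
  constraint 5 holds since x - w = 2.
The rest check out directly.

Satisfiable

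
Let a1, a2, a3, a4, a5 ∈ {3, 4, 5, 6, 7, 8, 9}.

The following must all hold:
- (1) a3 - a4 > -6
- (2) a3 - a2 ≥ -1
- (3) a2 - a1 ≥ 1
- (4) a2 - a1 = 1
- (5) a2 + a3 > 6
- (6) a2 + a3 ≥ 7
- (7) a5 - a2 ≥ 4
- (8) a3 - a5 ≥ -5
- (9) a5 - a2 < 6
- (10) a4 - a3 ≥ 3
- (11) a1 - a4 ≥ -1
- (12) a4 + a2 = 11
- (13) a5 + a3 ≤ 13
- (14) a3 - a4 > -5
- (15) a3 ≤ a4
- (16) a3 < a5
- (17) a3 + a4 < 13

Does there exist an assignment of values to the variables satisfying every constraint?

Constraints 3, 7, 8, 10, and 11 give a4 − a3 ≥ 3, a3 − a5 ≥ -5, a5 − a2 ≥ 4, a2 − a1 ≥ 1, a1 − a4 ≥ -1.
Adding all 5 inequalities: the left sides telescope to 0, and the right sides sum to 3 + (-5) + 4 + 1 + (-1) = 2. So 0 ≥ 2, which is false.

Unsatisfiable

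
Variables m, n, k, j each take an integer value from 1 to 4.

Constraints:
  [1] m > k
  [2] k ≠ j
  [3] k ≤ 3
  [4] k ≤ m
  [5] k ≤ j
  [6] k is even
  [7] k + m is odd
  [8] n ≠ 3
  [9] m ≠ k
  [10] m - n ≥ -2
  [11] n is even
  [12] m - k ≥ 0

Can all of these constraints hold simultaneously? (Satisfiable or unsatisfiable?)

The assignment m = 3, n = 4, k = 2, j = 4 works:
  constraint 10 holds since m - n = -1.
  constraint 12 holds since m - k = 1.
The rest check out directly.

Satisfiable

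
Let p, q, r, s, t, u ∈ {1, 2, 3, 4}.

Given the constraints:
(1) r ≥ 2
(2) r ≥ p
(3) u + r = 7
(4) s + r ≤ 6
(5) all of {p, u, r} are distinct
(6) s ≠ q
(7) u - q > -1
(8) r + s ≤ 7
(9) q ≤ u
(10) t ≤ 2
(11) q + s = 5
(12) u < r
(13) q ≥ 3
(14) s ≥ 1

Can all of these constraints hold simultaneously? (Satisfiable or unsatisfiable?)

Satisfiable

One satisfying assignment is p = 2, q = 3, r = 4, s = 2, t = 2, u = 3.
For the less obvious constraints — constraint 3: u + r = 7; constraint 4: s + r = 6 — and the others hold by inspection.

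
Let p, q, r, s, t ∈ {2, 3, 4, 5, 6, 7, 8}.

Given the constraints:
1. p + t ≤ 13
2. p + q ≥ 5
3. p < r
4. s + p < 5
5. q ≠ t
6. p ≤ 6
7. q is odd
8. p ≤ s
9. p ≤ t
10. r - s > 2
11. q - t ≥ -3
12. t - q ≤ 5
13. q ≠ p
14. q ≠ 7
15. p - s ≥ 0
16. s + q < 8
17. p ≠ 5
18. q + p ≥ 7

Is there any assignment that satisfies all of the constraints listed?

Satisfiable

Try p = 2, q = 5, r = 6, s = 2, t = 8.
Check constraint 1: p + t = 10; constraint 2: p + q = 7. The remaining constraints are straightforward to verify.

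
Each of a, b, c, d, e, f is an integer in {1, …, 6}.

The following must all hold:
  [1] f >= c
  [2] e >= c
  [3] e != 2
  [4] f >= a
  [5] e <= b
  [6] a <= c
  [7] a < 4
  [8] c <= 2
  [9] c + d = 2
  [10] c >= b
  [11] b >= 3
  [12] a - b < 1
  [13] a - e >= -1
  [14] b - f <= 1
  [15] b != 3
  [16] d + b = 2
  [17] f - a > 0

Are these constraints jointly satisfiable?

Unsatisfiable

From constraints 10 and 11: c ≥ b and b ≥ 3, so c ≥ 3. From constraint 8: c ≤ 2. But 2 < 3, so no value of c works.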